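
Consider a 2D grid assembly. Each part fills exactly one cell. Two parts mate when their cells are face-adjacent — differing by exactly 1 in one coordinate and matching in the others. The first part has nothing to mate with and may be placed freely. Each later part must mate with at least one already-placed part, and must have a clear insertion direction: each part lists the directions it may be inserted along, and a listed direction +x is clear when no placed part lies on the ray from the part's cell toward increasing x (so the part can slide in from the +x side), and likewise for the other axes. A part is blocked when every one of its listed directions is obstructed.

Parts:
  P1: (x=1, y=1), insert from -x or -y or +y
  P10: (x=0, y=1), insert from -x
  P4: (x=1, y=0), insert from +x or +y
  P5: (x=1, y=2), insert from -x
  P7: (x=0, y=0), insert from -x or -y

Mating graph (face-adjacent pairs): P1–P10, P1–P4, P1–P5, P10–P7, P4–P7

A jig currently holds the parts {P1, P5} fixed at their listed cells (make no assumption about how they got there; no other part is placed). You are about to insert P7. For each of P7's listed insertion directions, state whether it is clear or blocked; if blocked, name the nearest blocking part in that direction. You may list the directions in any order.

-x: ray from P7(0, 0) has no placed part ⇒ clear
-y: ray from P7(0, 0) has no placed part ⇒ clear

-x: clear; -y: clear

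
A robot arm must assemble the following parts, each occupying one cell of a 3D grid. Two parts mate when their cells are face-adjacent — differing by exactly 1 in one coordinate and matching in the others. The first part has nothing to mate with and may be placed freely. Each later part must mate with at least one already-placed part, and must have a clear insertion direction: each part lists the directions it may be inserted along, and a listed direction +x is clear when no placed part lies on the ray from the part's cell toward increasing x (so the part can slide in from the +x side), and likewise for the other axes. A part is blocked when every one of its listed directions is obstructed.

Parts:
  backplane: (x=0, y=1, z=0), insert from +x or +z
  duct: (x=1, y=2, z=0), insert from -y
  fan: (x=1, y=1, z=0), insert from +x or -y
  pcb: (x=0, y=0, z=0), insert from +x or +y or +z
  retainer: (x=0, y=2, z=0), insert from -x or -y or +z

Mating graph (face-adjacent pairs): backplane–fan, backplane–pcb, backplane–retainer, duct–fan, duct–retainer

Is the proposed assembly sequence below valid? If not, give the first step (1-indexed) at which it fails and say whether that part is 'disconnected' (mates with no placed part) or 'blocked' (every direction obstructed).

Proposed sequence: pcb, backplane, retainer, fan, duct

1. pcb@(0, 0, 0) [+x clear] — {pcb}
2. backplane@(0, 1, 0) [+x clear] — {backplane, pcb}
3. retainer@(0, 2, 0) [-x clear] — {backplane, pcb, retainer}
4. fan@(1, 1, 0) [+x clear] — {backplane, fan, pcb, retainer}
5. duct@(1, 2, 0) — -y all obstructed ⇒ blocked

Invalid at step 5 (blocked)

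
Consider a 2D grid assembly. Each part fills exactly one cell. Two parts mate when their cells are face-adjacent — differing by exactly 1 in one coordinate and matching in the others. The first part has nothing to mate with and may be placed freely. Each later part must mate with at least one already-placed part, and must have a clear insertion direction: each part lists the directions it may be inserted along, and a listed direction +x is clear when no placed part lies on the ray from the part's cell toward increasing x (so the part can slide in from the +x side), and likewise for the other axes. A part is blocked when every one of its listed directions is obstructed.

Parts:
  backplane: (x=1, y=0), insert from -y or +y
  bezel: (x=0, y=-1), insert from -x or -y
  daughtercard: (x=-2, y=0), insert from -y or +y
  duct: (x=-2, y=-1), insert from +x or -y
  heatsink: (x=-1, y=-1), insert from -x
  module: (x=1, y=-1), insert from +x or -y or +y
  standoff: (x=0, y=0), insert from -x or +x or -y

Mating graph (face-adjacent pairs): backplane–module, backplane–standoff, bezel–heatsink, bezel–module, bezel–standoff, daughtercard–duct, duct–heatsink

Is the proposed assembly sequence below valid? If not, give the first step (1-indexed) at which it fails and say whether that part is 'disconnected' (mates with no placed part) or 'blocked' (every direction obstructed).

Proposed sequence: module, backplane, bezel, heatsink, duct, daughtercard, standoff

Invalid at step 7 (blocked)

1. module@(1, -1) [+x clear] — {module}
2. backplane@(1, 0) [+y clear] — {backplane, module}
3. bezel@(0, -1) [-x clear] — {backplane, bezel, module}
4. heatsink@(-1, -1) [-x clear] — {backplane, bezel, heatsink, module}
5. duct@(-2, -1) [-y clear] — {backplane, bezel, duct, heatsink, module}
6. daughtercard@(-2, 0) [+y clear] — {backplane, bezel, daughtercard, duct, heatsink, module}
7. standoff@(0, 0) — -x/+x/-y all obstructed ⇒ blocked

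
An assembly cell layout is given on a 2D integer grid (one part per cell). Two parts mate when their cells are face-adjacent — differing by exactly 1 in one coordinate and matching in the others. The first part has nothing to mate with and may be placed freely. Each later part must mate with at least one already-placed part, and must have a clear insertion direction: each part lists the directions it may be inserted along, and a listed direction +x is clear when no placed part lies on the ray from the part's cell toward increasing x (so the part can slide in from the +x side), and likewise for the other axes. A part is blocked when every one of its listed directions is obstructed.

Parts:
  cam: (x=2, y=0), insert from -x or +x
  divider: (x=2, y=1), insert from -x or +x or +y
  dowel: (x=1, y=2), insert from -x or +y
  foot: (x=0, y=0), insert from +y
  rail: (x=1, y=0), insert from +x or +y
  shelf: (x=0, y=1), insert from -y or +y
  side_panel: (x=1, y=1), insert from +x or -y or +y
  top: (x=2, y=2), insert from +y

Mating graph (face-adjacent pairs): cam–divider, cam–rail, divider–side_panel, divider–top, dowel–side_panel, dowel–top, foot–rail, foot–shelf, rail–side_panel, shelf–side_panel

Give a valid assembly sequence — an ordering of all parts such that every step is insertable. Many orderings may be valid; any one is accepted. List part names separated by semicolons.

1. foot@(0, 0) [+y clear] — {foot}
2. rail@(1, 0) [+x clear] — {foot, rail}
3. side_panel@(1, 1) [+x clear] — {foot, rail, side_panel}
4. cam@(2, 0) [+x clear] — {cam, foot, rail, side_panel}
5. dowel@(1, 2) [-x clear] — {cam, dowel, foot, rail, side_panel}
6. top@(2, 2) [+y clear] — {cam, dowel, foot, rail, side_panel, top}
7. divider@(2, 1) [+x clear] — {cam, divider, dowel, foot, rail, side_panel, top}
8. shelf@(0, 1) [+y clear] — {cam, divider, dowel, foot, rail, shelf, side_panel, top}

foot; rail; side_panel; cam; dowel; top; divider; shelf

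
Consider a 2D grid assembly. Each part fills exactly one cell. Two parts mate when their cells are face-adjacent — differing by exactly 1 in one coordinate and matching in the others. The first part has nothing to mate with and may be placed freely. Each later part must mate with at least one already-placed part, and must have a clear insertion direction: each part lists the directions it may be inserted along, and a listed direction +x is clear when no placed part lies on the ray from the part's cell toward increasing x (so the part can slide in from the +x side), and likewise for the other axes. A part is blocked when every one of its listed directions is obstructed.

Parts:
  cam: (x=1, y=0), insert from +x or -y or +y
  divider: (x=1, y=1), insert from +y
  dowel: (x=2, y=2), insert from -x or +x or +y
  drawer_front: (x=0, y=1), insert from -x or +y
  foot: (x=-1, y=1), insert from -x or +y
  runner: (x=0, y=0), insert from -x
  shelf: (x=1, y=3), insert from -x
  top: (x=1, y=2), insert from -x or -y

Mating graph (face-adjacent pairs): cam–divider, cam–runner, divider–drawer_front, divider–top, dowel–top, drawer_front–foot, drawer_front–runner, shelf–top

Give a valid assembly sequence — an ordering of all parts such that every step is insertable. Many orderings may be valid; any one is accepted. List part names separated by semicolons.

1. divider@(1, 1) [+y clear] — {divider}
2. drawer_front@(0, 1) [-x clear] — {divider, drawer_front}
3. foot@(-1, 1) [-x clear] — {divider, drawer_front, foot}
4. top@(1, 2) [-x clear] — {divider, drawer_front, foot, top}
5. dowel@(2, 2) [+x clear] — {divider, dowel, drawer_front, foot, top}
6. runner@(0, 0) [-x clear] — {divider, dowel, drawer_front, foot, runner, top}
7. shelf@(1, 3) [-x clear] — {divider, dowel, drawer_front, foot, runner, shelf, top}
8. cam@(1, 0) [+x clear] — {cam, divider, dowel, drawer_front, foot, runner, shelf, top}

divider; drawer_front; foot; top; dowel; runner; shelf; cam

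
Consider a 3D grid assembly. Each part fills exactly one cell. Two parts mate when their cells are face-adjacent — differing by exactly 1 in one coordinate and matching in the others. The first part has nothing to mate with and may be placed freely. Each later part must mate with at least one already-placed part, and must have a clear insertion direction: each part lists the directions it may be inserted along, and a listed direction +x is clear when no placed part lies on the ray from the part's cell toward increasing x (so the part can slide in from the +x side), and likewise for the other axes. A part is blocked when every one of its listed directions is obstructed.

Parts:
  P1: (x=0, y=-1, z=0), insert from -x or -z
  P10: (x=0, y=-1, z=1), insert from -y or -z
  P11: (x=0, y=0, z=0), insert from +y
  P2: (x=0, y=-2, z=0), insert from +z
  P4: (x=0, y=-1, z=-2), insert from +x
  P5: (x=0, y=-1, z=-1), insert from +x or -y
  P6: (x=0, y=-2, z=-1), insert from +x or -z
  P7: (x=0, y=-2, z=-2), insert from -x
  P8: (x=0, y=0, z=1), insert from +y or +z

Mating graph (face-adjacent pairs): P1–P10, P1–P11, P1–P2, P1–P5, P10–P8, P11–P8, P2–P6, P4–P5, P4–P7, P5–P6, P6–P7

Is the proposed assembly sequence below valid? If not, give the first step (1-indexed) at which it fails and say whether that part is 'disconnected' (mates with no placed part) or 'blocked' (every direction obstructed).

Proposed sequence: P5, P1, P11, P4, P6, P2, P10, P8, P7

Valid

1. P5@(0, -1, -1) [+x clear] — {P5}
2. P1@(0, -1, 0) [-x clear] — {P1, P5}
3. P11@(0, 0, 0) [+y clear] — {P1, P11, P5}
4. P4@(0, -1, -2) [+x clear] — {P1, P11, P4, P5}
5. P6@(0, -2, -1) [+x clear] — {P1, P11, P4, P5, P6}
6. P2@(0, -2, 0) [+z clear] — {P1, P11, P2, P4, P5, P6}
7. P10@(0, -1, 1) [-y clear] — {P1, P10, P11, P2, P4, P5, P6}
8. P8@(0, 0, 1) [+y clear] — {P1, P10, P11, P2, P4, P5, P6, P8}
9. P7@(0, -2, -2) [-x clear] — {P1, P10, P11, P2, P4, P5, P6, P7, P8}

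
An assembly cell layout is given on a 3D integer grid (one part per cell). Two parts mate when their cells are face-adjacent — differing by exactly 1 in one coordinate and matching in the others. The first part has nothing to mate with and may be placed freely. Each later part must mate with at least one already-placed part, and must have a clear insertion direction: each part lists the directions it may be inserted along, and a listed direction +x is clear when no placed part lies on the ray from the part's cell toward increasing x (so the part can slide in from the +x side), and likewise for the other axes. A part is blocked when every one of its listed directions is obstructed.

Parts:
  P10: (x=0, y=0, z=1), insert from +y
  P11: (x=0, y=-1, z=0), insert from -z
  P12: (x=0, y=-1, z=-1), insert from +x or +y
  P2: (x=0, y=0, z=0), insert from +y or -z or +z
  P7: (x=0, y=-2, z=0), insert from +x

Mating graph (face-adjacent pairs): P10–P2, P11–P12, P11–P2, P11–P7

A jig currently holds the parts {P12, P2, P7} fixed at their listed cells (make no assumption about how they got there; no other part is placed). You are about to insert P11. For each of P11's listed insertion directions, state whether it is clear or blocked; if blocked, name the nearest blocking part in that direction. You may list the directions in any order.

-z: blocked by P12

-z: nearest on ray is P12@(0, -1, -1) ⇒ blocked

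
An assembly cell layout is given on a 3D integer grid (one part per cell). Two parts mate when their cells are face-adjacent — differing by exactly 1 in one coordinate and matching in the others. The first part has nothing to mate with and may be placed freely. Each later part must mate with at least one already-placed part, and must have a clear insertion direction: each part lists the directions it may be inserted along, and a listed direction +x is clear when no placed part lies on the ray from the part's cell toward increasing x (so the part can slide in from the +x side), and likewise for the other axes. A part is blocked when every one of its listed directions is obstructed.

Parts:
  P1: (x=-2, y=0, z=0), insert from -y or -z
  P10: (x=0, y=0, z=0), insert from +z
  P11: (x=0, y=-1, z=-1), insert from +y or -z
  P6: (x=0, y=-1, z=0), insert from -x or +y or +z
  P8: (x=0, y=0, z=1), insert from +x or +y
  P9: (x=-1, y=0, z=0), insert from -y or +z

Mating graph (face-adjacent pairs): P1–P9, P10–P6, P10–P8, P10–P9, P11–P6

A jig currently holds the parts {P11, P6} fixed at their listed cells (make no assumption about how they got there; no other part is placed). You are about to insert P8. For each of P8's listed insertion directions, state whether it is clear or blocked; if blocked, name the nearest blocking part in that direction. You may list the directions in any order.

+x: clear; +y: clear

+x: ray from P8(0, 0, 1) has no placed part ⇒ clear
+y: ray from P8(0, 0, 1) has no placed part ⇒ clear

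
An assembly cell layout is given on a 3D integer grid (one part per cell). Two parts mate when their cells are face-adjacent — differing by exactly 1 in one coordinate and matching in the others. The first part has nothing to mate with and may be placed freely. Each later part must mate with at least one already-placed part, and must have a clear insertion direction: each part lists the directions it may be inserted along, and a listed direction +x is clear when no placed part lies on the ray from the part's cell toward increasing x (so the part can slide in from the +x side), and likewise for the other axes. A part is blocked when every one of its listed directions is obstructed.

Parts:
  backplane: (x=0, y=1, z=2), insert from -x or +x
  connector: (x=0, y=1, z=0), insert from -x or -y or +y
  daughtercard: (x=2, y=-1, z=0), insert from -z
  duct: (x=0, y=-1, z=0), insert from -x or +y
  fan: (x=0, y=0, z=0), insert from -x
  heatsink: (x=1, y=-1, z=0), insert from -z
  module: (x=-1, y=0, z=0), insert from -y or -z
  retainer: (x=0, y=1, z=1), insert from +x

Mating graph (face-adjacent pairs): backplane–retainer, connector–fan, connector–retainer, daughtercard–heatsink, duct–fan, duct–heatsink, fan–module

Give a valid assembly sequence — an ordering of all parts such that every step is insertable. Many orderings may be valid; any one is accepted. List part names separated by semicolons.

retainer; connector; fan; module; duct; heatsink; backplane; daughtercard

1. retainer@(0, 1, 1) [+x clear] — {retainer}
2. connector@(0, 1, 0) [-x clear] — {connector, retainer}
3. fan@(0, 0, 0) [-x clear] — {connector, fan, retainer}
4. module@(-1, 0, 0) [-y clear] — {connector, fan, module, retainer}
5. duct@(0, -1, 0) [-x clear] — {connector, duct, fan, module, retainer}
6. heatsink@(1, -1, 0) [-z clear] — {connector, duct, fan, heatsink, module, retainer}
7. backplane@(0, 1, 2) [-x clear] — {backplane, connector, duct, fan, heatsink, module, retainer}
8. daughtercard@(2, -1, 0) [-z clear] — {backplane, connector, daughtercard, duct, fan, heatsink, module, retainer}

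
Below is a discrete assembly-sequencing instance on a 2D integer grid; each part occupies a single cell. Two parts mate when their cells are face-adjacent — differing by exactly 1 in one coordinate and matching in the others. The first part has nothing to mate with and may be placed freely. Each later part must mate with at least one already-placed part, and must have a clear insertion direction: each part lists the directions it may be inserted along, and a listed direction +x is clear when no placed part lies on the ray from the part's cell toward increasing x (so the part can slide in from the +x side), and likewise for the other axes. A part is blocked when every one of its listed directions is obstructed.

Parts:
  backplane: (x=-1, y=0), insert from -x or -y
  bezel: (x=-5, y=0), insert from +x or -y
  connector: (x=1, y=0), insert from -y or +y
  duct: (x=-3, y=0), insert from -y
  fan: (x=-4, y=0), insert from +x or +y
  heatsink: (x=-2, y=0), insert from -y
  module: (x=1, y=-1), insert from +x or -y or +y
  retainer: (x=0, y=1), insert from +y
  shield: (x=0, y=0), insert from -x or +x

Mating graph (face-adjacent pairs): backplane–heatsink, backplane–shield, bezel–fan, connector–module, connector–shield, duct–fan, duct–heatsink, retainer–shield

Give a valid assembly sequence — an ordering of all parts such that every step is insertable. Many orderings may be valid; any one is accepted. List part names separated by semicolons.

1. heatsink@(-2, 0) [-y clear] — {heatsink}
2. duct@(-3, 0) [-y clear] — {duct, heatsink}
3. backplane@(-1, 0) [-y clear] — {backplane, duct, heatsink}
4. shield@(0, 0) [+x clear] — {backplane, duct, heatsink, shield}
5. connector@(1, 0) [-y clear] — {backplane, connector, duct, heatsink, shield}
6. fan@(-4, 0) [+y clear] — {backplane, connector, duct, fan, heatsink, shield}
7. retainer@(0, 1) [+y clear] — {backplane, connector, duct, fan, heatsink, retainer, shield}
8. bezel@(-5, 0) [-y clear] — {backplane, bezel, connector, duct, fan, heatsink, retainer, shield}
9. module@(1, -1) [+x clear] — {backplane, bezel, connector, duct, fan, heatsink, module, retainer, shield}

heatsink; duct; backplane; shield; connector; fan; retainer; bezel; module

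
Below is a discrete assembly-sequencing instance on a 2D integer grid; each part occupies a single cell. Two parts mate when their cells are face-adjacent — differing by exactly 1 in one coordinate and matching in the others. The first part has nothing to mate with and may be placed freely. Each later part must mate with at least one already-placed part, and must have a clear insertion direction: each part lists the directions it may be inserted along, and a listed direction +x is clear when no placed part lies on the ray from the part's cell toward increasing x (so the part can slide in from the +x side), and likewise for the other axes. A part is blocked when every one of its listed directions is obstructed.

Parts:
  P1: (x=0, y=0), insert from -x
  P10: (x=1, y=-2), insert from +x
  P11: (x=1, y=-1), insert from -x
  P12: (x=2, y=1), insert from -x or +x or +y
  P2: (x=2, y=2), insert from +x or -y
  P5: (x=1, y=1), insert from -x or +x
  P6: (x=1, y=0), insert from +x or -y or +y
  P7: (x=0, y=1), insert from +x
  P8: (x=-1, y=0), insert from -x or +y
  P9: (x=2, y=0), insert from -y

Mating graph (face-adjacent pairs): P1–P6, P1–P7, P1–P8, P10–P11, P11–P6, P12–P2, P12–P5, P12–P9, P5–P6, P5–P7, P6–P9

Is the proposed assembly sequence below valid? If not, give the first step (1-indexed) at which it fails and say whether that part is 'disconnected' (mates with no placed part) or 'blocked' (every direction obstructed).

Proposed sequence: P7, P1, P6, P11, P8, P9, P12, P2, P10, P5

1. P7@(0, 1) [+x clear] — {P7}
2. P1@(0, 0) [-x clear] — {P1, P7}
3. P6@(1, 0) [+x clear] — {P1, P6, P7}
4. P11@(1, -1) [-x clear] — {P1, P11, P6, P7}
5. P8@(-1, 0) [-x clear] — {P1, P11, P6, P7, P8}
6. P9@(2, 0) [-y clear] — {P1, P11, P6, P7, P8, P9}
7. P12@(2, 1) [+x clear] — {P1, P11, P12, P6, P7, P8, P9}
8. P2@(2, 2) [+x clear] — {P1, P11, P12, P2, P6, P7, P8, P9}
9. P10@(1, -2) [+x clear] — {P1, P10, P11, P12, P2, P6, P7, P8, P9}
10. P5@(1, 1) — -x/+x all obstructed ⇒ blocked

Invalid at step 10 (blocked)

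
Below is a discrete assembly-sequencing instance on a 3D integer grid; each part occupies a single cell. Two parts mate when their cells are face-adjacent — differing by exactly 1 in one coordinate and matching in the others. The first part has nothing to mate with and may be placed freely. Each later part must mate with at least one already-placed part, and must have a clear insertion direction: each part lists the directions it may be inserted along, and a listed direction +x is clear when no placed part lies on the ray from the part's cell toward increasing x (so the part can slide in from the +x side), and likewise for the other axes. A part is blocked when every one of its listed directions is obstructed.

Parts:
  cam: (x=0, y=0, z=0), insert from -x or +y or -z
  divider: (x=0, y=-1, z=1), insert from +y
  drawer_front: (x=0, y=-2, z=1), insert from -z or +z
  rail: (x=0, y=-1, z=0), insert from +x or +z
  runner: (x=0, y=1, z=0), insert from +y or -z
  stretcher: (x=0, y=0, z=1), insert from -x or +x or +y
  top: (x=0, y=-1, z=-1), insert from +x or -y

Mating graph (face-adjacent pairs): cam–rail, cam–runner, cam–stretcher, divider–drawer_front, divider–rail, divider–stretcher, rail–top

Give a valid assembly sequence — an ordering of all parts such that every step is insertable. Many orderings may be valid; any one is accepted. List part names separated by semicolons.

1. rail@(0, -1, 0) [+x clear] — {rail}
2. cam@(0, 0, 0) [-x clear] — {cam, rail}
3. runner@(0, 1, 0) [+y clear] — {cam, rail, runner}
4. top@(0, -1, -1) [+x clear] — {cam, rail, runner, top}
5. divider@(0, -1, 1) [+y clear] — {cam, divider, rail, runner, top}
6. stretcher@(0, 0, 1) [-x clear] — {cam, divider, rail, runner, stretcher, top}
7. drawer_front@(0, -2, 1) [-z clear] — {cam, divider, drawer_front, rail, runner, stretcher, top}

rail; cam; runner; top; divider; stretcher; drawer_front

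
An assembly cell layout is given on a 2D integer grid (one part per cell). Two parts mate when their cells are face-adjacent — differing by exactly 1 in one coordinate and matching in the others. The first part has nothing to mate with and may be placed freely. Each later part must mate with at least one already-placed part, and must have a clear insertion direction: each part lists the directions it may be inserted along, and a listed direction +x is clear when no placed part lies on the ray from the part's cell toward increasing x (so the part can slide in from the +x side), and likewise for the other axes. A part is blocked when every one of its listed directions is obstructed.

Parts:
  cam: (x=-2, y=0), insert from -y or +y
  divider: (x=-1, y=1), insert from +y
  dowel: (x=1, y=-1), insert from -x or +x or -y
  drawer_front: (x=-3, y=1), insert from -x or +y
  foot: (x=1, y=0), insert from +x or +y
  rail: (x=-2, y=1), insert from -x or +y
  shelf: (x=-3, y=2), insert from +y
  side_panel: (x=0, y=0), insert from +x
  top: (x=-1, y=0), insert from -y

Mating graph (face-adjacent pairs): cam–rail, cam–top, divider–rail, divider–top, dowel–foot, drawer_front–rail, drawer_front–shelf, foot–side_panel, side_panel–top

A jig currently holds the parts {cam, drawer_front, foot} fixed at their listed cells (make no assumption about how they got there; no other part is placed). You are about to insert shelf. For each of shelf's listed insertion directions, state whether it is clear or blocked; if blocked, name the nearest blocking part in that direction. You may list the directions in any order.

+y: ray from shelf(-3, 2) has no placed part ⇒ clear

+y: clear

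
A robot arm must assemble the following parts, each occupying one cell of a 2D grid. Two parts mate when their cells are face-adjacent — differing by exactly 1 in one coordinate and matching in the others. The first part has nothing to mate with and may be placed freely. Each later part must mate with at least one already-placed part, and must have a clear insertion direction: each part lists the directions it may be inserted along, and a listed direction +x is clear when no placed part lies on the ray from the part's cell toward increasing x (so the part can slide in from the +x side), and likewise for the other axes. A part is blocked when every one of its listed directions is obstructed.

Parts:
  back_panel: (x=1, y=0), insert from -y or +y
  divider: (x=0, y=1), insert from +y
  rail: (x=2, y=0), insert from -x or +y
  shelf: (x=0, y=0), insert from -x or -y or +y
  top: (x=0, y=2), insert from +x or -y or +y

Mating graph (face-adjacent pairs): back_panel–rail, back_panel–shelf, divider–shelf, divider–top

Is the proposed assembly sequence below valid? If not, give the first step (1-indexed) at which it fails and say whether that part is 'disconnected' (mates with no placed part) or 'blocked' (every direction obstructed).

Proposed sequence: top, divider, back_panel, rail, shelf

1. top@(0, 2) [+x clear] — {top}
2. divider@(0, 1) — +y all obstructed ⇒ blocked

Invalid at step 2 (blocked)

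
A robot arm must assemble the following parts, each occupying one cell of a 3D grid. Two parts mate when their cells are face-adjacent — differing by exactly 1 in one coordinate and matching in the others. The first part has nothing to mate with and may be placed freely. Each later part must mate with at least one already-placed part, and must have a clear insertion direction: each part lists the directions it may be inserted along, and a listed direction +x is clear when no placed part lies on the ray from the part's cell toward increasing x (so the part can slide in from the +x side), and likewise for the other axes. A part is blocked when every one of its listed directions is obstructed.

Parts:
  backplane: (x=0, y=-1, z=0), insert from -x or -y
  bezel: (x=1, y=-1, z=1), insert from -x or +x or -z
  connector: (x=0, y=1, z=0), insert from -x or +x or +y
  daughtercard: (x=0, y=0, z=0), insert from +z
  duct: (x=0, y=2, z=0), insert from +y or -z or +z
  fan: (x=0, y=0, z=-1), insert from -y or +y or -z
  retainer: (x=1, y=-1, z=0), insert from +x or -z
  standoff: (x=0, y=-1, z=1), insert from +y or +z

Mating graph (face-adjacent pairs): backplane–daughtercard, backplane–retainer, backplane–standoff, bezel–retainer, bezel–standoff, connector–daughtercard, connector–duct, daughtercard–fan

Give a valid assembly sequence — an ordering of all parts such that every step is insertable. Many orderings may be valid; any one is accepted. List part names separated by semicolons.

retainer; bezel; standoff; backplane; daughtercard; connector; duct; fan

1. retainer@(1, -1, 0) [+x clear] — {retainer}
2. bezel@(1, -1, 1) [-x clear] — {bezel, retainer}
3. standoff@(0, -1, 1) [+y clear] — {bezel, retainer, standoff}
4. backplane@(0, -1, 0) [-x clear] — {backplane, bezel, retainer, standoff}
5. daughtercard@(0, 0, 0) [+z clear] — {backplane, bezel, daughtercard, retainer, standoff}
6. connector@(0, 1, 0) [-x clear] — {backplane, bezel, connector, daughtercard, retainer, standoff}
7. duct@(0, 2, 0) [+y clear] — {backplane, bezel, connector, daughtercard, duct, retainer, standoff}
8. fan@(0, 0, -1) [-y clear] — {backplane, bezel, connector, daughtercard, duct, fan, retainer, standoff}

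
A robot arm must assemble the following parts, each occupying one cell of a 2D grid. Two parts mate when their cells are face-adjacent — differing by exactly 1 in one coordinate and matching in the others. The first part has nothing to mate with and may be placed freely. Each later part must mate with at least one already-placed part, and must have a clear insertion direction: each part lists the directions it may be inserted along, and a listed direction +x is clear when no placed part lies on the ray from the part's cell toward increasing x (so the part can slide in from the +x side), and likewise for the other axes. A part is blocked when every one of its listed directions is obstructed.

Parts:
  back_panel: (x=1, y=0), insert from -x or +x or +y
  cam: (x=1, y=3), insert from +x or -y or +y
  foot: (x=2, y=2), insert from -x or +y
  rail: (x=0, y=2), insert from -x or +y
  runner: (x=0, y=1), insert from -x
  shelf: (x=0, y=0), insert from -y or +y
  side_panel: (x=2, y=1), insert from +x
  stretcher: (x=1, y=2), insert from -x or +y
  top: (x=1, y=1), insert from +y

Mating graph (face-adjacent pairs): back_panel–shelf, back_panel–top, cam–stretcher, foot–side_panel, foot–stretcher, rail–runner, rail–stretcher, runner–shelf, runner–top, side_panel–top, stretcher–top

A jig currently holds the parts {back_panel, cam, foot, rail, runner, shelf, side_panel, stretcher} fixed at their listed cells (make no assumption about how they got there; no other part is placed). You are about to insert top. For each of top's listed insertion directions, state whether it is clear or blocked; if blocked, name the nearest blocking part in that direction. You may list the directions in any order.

+y: nearest on ray is stretcher@(1, 2) ⇒ blocked

+y: blocked by stretcher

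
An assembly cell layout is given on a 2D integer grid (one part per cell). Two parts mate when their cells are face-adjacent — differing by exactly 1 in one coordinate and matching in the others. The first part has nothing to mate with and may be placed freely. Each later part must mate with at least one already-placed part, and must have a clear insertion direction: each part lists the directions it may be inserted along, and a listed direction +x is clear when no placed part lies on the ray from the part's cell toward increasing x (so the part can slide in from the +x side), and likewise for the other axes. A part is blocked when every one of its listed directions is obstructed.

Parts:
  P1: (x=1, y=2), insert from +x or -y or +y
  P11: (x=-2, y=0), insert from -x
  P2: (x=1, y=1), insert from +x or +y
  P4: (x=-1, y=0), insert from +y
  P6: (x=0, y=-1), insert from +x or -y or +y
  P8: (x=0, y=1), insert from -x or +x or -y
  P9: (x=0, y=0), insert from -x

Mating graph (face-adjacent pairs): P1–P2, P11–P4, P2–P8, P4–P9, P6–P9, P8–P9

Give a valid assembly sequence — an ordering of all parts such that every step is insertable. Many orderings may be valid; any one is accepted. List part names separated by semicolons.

P9; P4; P6; P11; P8; P2; P1

1. P9@(0, 0) [-x clear] — {P9}
2. P4@(-1, 0) [+y clear] — {P4, P9}
3. P6@(0, -1) [+x clear] — {P4, P6, P9}
4. P11@(-2, 0) [-x clear] — {P11, P4, P6, P9}
5. P8@(0, 1) [-x clear] — {P11, P4, P6, P8, P9}
6. P2@(1, 1) [+x clear] — {P11, P2, P4, P6, P8, P9}
7. P1@(1, 2) [+x clear] — {P1, P11, P2, P4, P6, P8, P9}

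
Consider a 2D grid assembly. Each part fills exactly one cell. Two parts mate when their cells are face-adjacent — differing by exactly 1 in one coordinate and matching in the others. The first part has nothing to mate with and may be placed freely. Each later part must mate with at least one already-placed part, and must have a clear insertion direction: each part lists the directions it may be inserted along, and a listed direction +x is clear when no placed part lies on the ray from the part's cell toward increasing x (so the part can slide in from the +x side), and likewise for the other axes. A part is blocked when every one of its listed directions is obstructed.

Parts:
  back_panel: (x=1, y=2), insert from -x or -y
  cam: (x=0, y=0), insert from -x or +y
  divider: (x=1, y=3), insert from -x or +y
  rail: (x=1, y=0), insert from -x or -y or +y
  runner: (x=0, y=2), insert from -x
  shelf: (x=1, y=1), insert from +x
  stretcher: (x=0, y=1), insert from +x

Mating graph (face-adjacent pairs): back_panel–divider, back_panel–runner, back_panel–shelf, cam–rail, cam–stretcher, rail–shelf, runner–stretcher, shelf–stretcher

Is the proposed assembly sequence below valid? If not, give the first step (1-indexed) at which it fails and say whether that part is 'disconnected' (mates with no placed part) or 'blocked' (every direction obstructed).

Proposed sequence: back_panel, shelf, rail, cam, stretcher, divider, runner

1. back_panel@(1, 2) [-x clear] — {back_panel}
2. shelf@(1, 1) [+x clear] — {back_panel, shelf}
3. rail@(1, 0) [-x clear] — {back_panel, rail, shelf}
4. cam@(0, 0) [-x clear] — {back_panel, cam, rail, shelf}
5. stretcher@(0, 1) — +x all obstructed ⇒ blocked

Invalid at step 5 (blocked)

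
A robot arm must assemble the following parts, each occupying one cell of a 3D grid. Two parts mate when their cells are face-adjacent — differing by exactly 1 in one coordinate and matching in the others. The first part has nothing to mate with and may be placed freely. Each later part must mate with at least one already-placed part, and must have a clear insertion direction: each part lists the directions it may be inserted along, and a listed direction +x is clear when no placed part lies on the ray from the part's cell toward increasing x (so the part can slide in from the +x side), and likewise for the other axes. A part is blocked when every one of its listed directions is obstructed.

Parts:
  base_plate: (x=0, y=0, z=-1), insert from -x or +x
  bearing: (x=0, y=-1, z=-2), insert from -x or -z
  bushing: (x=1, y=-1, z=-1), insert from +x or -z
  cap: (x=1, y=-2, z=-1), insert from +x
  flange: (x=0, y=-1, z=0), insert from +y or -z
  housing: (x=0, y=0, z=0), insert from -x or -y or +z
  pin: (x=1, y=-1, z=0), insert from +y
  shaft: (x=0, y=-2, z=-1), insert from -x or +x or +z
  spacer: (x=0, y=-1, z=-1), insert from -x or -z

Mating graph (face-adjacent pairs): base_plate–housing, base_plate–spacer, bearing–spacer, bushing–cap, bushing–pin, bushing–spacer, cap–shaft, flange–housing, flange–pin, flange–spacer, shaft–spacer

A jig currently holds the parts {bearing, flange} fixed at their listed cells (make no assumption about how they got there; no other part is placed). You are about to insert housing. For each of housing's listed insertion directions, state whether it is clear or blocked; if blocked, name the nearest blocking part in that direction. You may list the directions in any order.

+z: clear; -x: clear; -y: blocked by flange

-x: ray from housing(0, 0, 0) has no placed part ⇒ clear
-y: nearest on ray is flange@(0, -1, 0) ⇒ blocked
+z: ray from housing(0, 0, 0) has no placed part ⇒ clear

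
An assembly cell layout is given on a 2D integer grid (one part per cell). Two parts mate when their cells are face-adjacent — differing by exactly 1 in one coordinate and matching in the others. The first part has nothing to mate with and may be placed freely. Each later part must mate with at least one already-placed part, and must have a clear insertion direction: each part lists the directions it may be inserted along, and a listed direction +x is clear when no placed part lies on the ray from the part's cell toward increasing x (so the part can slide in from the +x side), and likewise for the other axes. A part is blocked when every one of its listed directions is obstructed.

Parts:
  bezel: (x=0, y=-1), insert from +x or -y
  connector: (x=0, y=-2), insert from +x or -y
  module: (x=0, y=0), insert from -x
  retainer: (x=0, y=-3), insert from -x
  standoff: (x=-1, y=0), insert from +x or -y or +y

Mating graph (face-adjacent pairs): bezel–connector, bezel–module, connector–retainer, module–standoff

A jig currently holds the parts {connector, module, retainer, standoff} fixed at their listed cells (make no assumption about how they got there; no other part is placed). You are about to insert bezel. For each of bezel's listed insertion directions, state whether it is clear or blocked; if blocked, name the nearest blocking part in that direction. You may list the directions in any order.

+x: clear; -y: blocked by connector

+x: ray from bezel(0, -1) has no placed part ⇒ clear
-y: nearest on ray is connector@(0, -2) ⇒ blocked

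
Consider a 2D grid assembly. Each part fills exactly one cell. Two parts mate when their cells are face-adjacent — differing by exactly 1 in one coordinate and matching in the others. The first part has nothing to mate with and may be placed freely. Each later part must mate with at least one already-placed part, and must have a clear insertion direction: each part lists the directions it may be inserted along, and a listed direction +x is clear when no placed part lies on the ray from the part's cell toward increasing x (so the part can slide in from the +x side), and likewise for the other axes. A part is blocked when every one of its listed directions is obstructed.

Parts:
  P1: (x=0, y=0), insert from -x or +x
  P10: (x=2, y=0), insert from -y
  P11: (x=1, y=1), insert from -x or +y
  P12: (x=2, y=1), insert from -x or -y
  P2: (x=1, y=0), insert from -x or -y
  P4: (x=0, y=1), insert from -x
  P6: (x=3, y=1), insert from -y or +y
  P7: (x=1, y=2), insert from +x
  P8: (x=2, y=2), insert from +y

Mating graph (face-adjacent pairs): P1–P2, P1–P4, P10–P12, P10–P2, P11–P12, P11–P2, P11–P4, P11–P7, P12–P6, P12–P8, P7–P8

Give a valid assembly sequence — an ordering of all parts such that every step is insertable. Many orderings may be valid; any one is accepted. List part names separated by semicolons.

P12; P10; P2; P11; P4; P7; P8; P1; P6

1. P12@(2, 1) [-x clear] — {P12}
2. P10@(2, 0) [-y clear] — {P10, P12}
3. P2@(1, 0) [-x clear] — {P10, P12, P2}
4. P11@(1, 1) [-x clear] — {P10, P11, P12, P2}
5. P4@(0, 1) [-x clear] — {P10, P11, P12, P2, P4}
6. P7@(1, 2) [+x clear] — {P10, P11, P12, P2, P4, P7}
7. P8@(2, 2) [+y clear] — {P10, P11, P12, P2, P4, P7, P8}
8. P1@(0, 0) [-x clear] — {P1, P10, P11, P12, P2, P4, P7, P8}
9. P6@(3, 1) [-y clear] — {P1, P10, P11, P12, P2, P4, P6, P7, P8}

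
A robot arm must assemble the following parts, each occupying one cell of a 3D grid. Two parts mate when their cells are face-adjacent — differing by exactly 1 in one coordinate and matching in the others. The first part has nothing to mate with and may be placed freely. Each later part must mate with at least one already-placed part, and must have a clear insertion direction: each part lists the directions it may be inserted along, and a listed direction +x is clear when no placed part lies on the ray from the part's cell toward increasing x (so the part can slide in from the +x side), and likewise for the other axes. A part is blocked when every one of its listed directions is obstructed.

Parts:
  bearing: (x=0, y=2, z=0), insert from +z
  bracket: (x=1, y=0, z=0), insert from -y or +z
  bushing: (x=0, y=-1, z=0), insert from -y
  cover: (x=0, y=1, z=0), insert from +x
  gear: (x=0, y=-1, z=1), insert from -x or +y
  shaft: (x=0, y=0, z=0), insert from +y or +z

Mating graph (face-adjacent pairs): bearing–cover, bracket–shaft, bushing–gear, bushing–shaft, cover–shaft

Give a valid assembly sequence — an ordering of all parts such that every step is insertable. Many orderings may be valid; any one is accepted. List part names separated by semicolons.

1. bushing@(0, -1, 0) [-y clear] — {bushing}
2. shaft@(0, 0, 0) [+y clear] — {bushing, shaft}
3. bracket@(1, 0, 0) [-y clear] — {bracket, bushing, shaft}
4. cover@(0, 1, 0) [+x clear] — {bracket, bushing, cover, shaft}
5. bearing@(0, 2, 0) [+z clear] — {bearing, bracket, bushing, cover, shaft}
6. gear@(0, -1, 1) [-x clear] — {bearing, bracket, bushing, cover, gear, shaft}

bushing; shaft; bracket; cover; bearing; gear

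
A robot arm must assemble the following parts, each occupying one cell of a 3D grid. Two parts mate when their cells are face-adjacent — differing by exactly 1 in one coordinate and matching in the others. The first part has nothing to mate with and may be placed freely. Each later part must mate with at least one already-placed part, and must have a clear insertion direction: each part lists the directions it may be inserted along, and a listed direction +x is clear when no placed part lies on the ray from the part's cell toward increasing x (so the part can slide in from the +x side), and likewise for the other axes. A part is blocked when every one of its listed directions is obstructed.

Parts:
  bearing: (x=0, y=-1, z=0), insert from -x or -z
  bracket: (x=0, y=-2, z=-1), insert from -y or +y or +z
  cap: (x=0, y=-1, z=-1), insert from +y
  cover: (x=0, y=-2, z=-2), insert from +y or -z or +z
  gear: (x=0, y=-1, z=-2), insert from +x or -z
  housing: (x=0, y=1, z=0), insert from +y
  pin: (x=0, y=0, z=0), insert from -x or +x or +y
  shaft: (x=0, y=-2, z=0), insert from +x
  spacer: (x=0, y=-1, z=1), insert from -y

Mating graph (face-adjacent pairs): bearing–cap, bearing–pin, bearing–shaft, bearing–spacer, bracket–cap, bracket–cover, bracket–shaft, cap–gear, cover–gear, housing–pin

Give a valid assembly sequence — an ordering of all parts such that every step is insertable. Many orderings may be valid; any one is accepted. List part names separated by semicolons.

bracket; cover; cap; bearing; pin; housing; gear; spacer; shaft

1. bracket@(0, -2, -1) [-y clear] — {bracket}
2. cover@(0, -2, -2) [+y clear] — {bracket, cover}
3. cap@(0, -1, -1) [+y clear] — {bracket, cap, cover}
4. bearing@(0, -1, 0) [-x clear] — {bearing, bracket, cap, cover}
5. pin@(0, 0, 0) [-x clear] — {bearing, bracket, cap, cover, pin}
6. housing@(0, 1, 0) [+y clear] — {bearing, bracket, cap, cover, housing, pin}
7. gear@(0, -1, -2) [+x clear] — {bearing, bracket, cap, cover, gear, housing, pin}
8. spacer@(0, -1, 1) [-y clear] — {bearing, bracket, cap, cover, gear, housing, pin, spacer}
9. shaft@(0, -2, 0) [+x clear] — {bearing, bracket, cap, cover, gear, housing, pin, shaft, spacer}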